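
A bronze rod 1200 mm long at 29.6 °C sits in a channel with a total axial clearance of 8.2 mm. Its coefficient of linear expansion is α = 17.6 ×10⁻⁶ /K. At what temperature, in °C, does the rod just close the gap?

418 °C

α·L₀·ΔT = 8.2 mm ⇒ ΔT = 8.2 / (17.6×10⁻⁶ × 1200.0) = 388.3 K.
T = 29.6 + 388.3 = 417.9 °C.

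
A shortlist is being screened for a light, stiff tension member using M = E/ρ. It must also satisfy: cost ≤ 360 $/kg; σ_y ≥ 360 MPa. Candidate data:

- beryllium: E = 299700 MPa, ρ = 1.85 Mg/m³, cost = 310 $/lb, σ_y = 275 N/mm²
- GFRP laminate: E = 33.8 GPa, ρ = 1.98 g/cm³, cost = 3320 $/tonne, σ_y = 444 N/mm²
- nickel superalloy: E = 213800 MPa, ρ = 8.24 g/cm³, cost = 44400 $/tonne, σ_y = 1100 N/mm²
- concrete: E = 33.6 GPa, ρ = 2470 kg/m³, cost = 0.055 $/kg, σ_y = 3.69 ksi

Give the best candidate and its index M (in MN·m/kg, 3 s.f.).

nickel superalloy, M = 25.9 MN·m/kg

Screen on constraints: cost ≤ 360 $/kg; σ_y ≥ 360 MPa. Survivors: GFRP laminate, nickel superalloy.
Normalizing units and computing the index:
  GFRP laminate: E = 33.80 GPa, ρ = 1980 kg/m³
  nickel superalloy: E = 213.8 GPa, ρ = 8240 kg/m³
  nickel superalloy: M = 25.9 MN·m/kg
  GFRP laminate: M = 17.1 MN·m/kg
Highest index: nickel superalloy.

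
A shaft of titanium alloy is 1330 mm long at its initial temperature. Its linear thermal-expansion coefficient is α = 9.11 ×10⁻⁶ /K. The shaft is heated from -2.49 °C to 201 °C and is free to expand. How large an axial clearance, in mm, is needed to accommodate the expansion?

ΔT = 201 − (-2.49) = 203.5 K.
ΔL = α·L₀·ΔT = 9.11×10⁻⁶ × 1330 mm × 203.5 K = 2.47 mm.

2.47 mm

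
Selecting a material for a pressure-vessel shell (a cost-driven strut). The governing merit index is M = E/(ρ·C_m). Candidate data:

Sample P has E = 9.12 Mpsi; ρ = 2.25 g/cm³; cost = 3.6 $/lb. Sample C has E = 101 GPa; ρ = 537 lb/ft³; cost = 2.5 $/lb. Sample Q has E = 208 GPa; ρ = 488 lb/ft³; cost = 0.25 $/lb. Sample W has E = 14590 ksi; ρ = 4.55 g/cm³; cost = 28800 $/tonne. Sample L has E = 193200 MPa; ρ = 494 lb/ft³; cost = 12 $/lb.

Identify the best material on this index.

Normalizing units and computing the index:
  sample P: E = 62.88 GPa, ρ = 2250 kg/m³, cost = 7.937 $/kg
  sample C: E = 101.0 GPa, ρ = 8602 kg/m³, cost = 5.511 $/kg
  sample Q: E = 208.0 GPa, ρ = 7817 kg/m³, cost = 0.5511 $/kg
  sample W: E = 100.6 GPa, ρ = 4550 kg/m³, cost = 28.80 $/kg
  sample L: E = 193.2 GPa, ρ = 7913 kg/m³, cost = 26.46 $/kg
  sample Q: M = 48.3 MN·m per $
  sample P: M = 3.52 MN·m per $
  sample C: M = 2.13 MN·m per $
  sample L: M = 0.923 MN·m per $
  sample W: M = 0.768 MN·m per $
Highest index: sample Q.

sample Q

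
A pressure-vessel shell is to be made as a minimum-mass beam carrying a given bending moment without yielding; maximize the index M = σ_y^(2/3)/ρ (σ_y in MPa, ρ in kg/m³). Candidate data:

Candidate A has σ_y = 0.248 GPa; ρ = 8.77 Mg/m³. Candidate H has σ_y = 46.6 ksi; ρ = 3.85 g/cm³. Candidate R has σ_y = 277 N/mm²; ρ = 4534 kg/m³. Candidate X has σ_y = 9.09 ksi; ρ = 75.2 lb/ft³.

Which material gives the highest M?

Convert each candidate to consistent units, then evaluate M:
  candidate A: σ_y = 248.0 MPa, ρ = 8770 kg/m³
  candidate H: σ_y = 321.3 MPa, ρ = 3850 kg/m³
  candidate R: σ_y = 277.0 MPa, ρ = 4534 kg/m³
  candidate X: σ_y = 62.67 MPa, ρ = 1205 kg/m³
  candidate X: M = 13.1×10⁻³
  candidate H: M = 12.2×10⁻³
  candidate R: M = 9.37×10⁻³
  candidate A: M = 4.50×10⁻³
The maximum is for candidate X.

candidate X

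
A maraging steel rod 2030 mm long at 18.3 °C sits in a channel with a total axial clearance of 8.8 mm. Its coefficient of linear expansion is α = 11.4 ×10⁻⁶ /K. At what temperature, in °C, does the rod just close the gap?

399 °C

α·L₀·ΔT = 8.8 mm ⇒ ΔT = 8.8 / (11.4×10⁻⁶ × 2030.0) = 380.3 K.
T = 18.3 + 380.3 = 398.6 °C.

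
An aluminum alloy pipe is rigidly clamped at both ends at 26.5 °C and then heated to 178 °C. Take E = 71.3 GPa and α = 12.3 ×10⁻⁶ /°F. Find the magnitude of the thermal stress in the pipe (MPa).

239 MPa

α = 12.3×10⁻⁶/°F × 9/5 = 22.1×10⁻⁶/K.
ΔT = 151.5 K. Constrained thermal stress σ = E·α·ΔT = 71.30×10³ MPa × 22.1×10⁻⁶ × 151.5 = 239 MPa (compressive).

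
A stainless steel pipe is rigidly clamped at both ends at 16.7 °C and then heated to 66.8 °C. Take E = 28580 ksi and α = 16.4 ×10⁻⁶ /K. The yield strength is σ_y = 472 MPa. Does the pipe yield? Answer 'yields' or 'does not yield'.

E = 28580 ksi = 197.1 GPa.
ΔT = 50.10 K. Constrained thermal stress σ = E·α·ΔT = 197.1×10³ MPa × 16.4×10⁻⁶ × 50.10 = 162 MPa (compressive).
Compare to σ_y = 472 MPa: σ < σ_y, so it does not yield.

does not yield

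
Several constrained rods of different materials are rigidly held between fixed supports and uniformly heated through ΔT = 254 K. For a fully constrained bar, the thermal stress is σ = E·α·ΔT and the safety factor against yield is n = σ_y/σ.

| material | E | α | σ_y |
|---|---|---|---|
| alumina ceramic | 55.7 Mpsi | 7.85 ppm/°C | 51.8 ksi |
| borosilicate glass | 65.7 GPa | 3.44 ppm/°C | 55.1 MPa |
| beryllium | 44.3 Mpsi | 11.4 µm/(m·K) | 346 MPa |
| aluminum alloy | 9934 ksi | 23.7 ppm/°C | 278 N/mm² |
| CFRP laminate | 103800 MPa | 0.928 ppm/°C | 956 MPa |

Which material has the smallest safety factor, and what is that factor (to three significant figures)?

beryllium, n = 0.391

With everything in SI (GPa, ×10⁻⁶/K, MPa):
  alumina ceramic: E = 384.0, α = 7.85, σ_y = 357.1 → σ = 766 MPa, n = 0.466
  borosilicate glass: E = 65.70, α = 3.44, σ_y = 55.10 → σ = 57.4 MPa, n = 0.960
  beryllium: E = 305.4, α = 11.4, σ_y = 346.0 → σ = 884 MPa, n = 0.391
  aluminum alloy: E = 68.49, α = 23.7, σ_y = 278.0 → σ = 412 MPa, n = 0.674
  CFRP laminate: E = 103.8, α = 0.928, σ_y = 956.0 → σ = 24.5 MPa, n = 39.1
Beryllium has the lowest safety factor, n = 0.391.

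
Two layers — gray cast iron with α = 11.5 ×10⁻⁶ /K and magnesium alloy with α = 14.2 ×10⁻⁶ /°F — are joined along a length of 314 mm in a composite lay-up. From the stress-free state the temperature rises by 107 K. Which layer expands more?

magnesium alloy: α = 14.2×10⁻⁶/°F × 9/5 = 25.6×10⁻⁶/K.
α(gray cast iron) = 11.5×10⁻⁶/K vs α(magnesium alloy) = 25.6×10⁻⁶/K.
Higher α expands more for the same ΔT: magnesium alloy.

magnesium alloy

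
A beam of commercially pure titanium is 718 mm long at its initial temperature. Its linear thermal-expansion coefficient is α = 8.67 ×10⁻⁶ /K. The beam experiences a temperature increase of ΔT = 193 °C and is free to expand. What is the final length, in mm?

ΔL = α·L₀·ΔT = 8.67×10⁻⁶ × 718 mm × 193.0 K = 1.20 mm.
L = L₀ + ΔL = 718 + 1.20 = 719.20 mm.

719.20 mm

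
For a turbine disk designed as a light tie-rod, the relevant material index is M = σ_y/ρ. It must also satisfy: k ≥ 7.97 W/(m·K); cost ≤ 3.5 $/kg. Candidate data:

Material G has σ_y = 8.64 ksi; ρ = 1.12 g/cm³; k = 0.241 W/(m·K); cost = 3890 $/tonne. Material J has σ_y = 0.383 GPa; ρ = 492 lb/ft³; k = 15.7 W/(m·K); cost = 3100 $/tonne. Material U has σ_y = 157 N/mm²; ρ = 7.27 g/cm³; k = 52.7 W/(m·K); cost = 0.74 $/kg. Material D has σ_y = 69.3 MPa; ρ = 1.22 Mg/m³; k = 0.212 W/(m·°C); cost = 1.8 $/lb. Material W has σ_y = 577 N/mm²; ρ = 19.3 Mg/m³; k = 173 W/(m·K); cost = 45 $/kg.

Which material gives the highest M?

Screen on constraints: k ≥ 7.97 W/(m·K); cost ≤ 3.5 $/kg. Survivors: material J, material U.
Normalizing units and computing the index:
  material J: σ_y = 383.0 MPa, ρ = 7881 kg/m³
  material U: σ_y = 157.0 MPa, ρ = 7270 kg/m³
  material J: M = 48.6 kN·m/kg
  material U: M = 21.6 kN·m/kg
Highest index: material J.

material J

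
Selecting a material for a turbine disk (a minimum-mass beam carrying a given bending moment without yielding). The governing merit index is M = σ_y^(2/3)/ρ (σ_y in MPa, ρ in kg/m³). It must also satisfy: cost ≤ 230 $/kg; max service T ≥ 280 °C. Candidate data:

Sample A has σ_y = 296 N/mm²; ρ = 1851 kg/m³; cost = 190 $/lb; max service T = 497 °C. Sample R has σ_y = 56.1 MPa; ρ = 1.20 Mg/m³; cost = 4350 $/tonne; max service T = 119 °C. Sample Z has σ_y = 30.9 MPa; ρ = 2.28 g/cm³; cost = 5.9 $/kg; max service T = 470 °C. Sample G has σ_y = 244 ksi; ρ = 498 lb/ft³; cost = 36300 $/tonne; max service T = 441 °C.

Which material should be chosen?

sample G

Screen on constraints: cost ≤ 230 $/kg; max service T ≥ 280 °C. Survivors: sample Z, sample G.
After converting to SI:
  sample Z: σ_y = 30.90 MPa, ρ = 2280 kg/m³
  sample G: σ_y = 1682 MPa, ρ = 7977 kg/m³
  sample G: M = 17.7×10⁻³
  sample Z: M = 4.32×10⁻³
Highest index: sample G.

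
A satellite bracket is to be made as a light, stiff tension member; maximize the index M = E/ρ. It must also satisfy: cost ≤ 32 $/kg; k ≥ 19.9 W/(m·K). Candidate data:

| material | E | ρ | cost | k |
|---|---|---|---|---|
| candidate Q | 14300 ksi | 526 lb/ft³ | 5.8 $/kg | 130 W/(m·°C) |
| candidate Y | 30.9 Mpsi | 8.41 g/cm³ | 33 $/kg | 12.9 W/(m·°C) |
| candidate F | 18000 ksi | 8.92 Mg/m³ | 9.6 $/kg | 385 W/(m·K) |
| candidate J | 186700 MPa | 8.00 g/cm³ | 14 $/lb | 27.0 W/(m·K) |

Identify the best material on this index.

candidate J

Screen on constraints: cost ≤ 32 $/kg; k ≥ 19.9 W/(m·K). Survivors: candidate Q, candidate F, candidate J.
In SI units:
  candidate Q: E = 98.60 GPa, ρ = 8426 kg/m³
  candidate F: E = 124.1 GPa, ρ = 8920 kg/m³
  candidate J: E = 186.7 GPa, ρ = 8000 kg/m³
  candidate J: M = 23.3 MN·m/kg
  candidate F: M = 13.9 MN·m/kg
  candidate Q: M = 11.7 MN·m/kg
Candidate J ranks first.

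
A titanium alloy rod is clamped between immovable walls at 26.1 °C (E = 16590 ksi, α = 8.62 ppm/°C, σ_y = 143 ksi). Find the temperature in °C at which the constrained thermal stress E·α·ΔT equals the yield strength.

1030 °C

E = 16590 ksi = 114.4 GPa.
σ_y = 143 ksi = 986.0 MPa.
E·α·ΔT = 986.0 MPa ⇒ ΔT = 986.0 / (114.4×10³ × 8.62×10⁻⁶) = 1000 K.
T = 26.1 + 1000 = 1026 °C.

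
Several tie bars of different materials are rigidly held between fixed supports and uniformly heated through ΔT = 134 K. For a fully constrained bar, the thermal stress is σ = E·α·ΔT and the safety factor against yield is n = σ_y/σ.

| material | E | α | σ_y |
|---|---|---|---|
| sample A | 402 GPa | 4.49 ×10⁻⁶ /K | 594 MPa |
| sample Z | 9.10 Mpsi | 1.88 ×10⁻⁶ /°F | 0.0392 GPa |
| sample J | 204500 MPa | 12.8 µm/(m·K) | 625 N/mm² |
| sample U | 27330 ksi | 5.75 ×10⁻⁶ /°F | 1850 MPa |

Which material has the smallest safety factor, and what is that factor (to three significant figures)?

In consistent units (E in GPa, α in ×10⁻⁶/K, σ_y in MPa):
  sample A: E = 402.0, α = 4.49, σ_y = 594.0 → σ = 242 MPa, n = 2.46
  sample Z: E = 62.74, α = 3.38, σ_y = 39.20 → σ = 28.5 MPa, n = 1.38
  sample J: E = 204.5, α = 12.8, σ_y = 625.0 → σ = 351 MPa, n = 1.78
  sample U: E = 188.4, α = 10.3, σ_y = 1850 → σ = 261 MPa, n = 7.08
Smallest n: sample Z with n = 1.38.

sample Z, n = 1.38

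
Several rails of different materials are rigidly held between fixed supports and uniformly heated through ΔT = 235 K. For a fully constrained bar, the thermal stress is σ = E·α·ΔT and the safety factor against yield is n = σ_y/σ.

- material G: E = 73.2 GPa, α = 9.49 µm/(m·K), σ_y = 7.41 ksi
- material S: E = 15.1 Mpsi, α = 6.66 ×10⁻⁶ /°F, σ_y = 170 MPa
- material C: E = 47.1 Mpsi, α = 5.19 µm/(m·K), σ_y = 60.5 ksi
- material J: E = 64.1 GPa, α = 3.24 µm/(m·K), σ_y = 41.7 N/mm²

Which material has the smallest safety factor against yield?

material G

Converting E to GPa, α to ×10⁻⁶/K, σ_y to MPa, then σ and n for each:
  material G: E = 73.20, α = 9.49, σ_y = 51.09 → σ = 163 MPa, n = 0.313
  material S: E = 104.1, α = 12.0, σ_y = 170.0 → σ = 293 MPa, n = 0.580
  material C: E = 324.7, α = 5.19, σ_y = 417.1 → σ = 396 MPa, n = 1.05
  material J: E = 64.10, α = 3.24, σ_y = 41.70 → σ = 48.8 MPa, n = 0.854
The minimum is material G at n = 0.313.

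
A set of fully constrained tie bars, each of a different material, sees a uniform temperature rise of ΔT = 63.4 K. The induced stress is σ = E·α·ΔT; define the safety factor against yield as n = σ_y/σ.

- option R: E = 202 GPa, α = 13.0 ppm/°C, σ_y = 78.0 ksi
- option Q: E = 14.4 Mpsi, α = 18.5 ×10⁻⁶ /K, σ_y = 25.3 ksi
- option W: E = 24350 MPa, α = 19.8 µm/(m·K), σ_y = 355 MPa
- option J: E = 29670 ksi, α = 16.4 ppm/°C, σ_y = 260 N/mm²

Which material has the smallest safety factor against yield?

In consistent units (E in GPa, α in ×10⁻⁶/K, σ_y in MPa):
  option R: E = 202.0, α = 13.0, σ_y = 537.8 → σ = 166 MPa, n = 3.23
  option Q: E = 99.28, α = 18.5, σ_y = 174.4 → σ = 116 MPa, n = 1.50
  option W: E = 24.35, α = 19.8, σ_y = 355.0 → σ = 30.6 MPa, n = 11.6
  option J: E = 204.6, α = 16.4, σ_y = 260.0 → σ = 213 MPa, n = 1.22
The minimum is option J at n = 1.22.

option J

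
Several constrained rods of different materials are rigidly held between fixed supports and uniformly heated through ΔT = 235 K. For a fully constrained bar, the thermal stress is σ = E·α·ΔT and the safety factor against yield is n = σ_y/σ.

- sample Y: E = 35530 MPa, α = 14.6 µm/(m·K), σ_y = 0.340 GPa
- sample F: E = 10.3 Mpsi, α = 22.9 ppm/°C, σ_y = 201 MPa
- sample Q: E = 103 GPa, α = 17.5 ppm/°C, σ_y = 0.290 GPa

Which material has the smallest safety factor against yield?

In consistent units (E in GPa, α in ×10⁻⁶/K, σ_y in MPa):
  sample Y: E = 35.53, α = 14.6, σ_y = 340.0 → σ = 122 MPa, n = 2.79
  sample F: E = 71.02, α = 22.9, σ_y = 201.0 → σ = 382 MPa, n = 0.526
  sample Q: E = 103.0, α = 17.5, σ_y = 290.0 → σ = 424 MPa, n = 0.685
Sample F has the lowest safety factor, n = 0.526.

sample F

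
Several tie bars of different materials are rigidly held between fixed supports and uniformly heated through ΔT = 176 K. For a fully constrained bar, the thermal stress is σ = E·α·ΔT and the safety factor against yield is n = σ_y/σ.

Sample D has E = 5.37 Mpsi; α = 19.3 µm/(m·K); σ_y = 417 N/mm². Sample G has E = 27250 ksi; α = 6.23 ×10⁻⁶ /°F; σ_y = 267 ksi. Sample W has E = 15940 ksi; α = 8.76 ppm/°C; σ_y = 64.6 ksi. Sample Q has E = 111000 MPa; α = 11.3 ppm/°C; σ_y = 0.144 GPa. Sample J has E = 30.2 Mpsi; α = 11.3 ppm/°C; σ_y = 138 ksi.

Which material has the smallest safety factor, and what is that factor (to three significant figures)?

sample Q, n = 0.652

In consistent units (E in GPa, α in ×10⁻⁶/K, σ_y in MPa):
  sample D: E = 37.02, α = 19.3, σ_y = 417.0 → σ = 126 MPa, n = 3.32
  sample G: E = 187.9, α = 11.2, σ_y = 1841 → σ = 371 MPa, n = 4.96
  sample W: E = 109.9, α = 8.76, σ_y = 445.4 → σ = 169 MPa, n = 2.63
  sample Q: E = 111.0, α = 11.3, σ_y = 144.0 → σ = 221 MPa, n = 0.652
  sample J: E = 208.2, α = 11.3, σ_y = 951.5 → σ = 414 MPa, n = 2.30
The minimum is sample Q at n = 0.652.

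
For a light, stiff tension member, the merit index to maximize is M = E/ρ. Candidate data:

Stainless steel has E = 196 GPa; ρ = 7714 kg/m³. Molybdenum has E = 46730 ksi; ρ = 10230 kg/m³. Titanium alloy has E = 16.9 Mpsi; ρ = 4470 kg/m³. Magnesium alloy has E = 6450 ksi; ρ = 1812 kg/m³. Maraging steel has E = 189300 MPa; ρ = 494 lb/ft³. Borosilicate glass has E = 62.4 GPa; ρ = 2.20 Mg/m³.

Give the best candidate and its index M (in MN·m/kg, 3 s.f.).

After converting to SI:
  stainless steel: E = 196.0 GPa, ρ = 7714 kg/m³
  molybdenum: E = 322.2 GPa, ρ = 10230 kg/m³
  titanium alloy: E = 116.5 GPa, ρ = 4470 kg/m³
  magnesium alloy: E = 44.47 GPa, ρ = 1812 kg/m³
  maraging steel: E = 189.3 GPa, ρ = 7913 kg/m³
  borosilicate glass: E = 62.40 GPa, ρ = 2200 kg/m³
  molybdenum: M = 31.5 MN·m/kg
  borosilicate glass: M = 28.4 MN·m/kg
  titanium alloy: M = 26.1 MN·m/kg
  stainless steel: M = 25.4 MN·m/kg
  magnesium alloy: M = 24.5 MN·m/kg
  maraging steel: M = 23.9 MN·m/kg
Molybdenum has the largest M.

molybdenum, M = 31.5 MN·m/kg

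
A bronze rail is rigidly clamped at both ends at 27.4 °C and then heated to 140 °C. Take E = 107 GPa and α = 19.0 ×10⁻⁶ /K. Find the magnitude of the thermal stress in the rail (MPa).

ΔT = 112.6 K. Constrained thermal stress σ = E·α·ΔT = 107.0×10³ MPa × 19.0×10⁻⁶ × 112.6 = 229 MPa (compressive).

229 MPa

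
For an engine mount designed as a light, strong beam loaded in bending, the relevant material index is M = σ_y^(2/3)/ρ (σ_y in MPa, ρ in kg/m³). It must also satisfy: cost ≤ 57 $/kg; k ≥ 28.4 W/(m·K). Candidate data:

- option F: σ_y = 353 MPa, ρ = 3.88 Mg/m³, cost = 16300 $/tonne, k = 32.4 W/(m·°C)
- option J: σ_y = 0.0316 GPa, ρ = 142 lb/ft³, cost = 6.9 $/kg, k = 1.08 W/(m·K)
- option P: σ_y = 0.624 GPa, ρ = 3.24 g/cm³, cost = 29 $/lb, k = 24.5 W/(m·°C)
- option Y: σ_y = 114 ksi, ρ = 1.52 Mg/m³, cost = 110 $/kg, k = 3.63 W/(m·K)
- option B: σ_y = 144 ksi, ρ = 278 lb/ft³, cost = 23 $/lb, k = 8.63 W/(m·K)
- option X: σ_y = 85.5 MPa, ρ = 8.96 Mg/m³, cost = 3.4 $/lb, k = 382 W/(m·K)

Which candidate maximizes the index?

Screen on constraints: cost ≤ 57 $/kg; k ≥ 28.4 W/(m·K). Survivors: option F, option X.
After converting to SI:
  option F: σ_y = 353.0 MPa, ρ = 3880 kg/m³
  option X: σ_y = 85.50 MPa, ρ = 8960 kg/m³
  option F: M = 12.9×10⁻³
  option X: M = 2.17×10⁻³
Option F ranks first.

option F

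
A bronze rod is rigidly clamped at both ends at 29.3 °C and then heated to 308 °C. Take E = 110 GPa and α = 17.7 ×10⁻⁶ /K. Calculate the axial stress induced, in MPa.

ΔT = 278.7 K. Constrained thermal stress σ = E·α·ΔT = 110.0×10³ MPa × 17.7×10⁻⁶ × 278.7 = 543 MPa (compressive).

543 MPa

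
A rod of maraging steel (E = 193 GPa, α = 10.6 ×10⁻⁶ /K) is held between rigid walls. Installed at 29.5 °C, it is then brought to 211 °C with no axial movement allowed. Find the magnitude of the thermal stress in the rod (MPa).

371 MPa

ΔT = 181.5 K. Constrained thermal stress σ = E·α·ΔT = 193.0×10³ MPa × 10.6×10⁻⁶ × 181.5 = 371 MPa (compressive).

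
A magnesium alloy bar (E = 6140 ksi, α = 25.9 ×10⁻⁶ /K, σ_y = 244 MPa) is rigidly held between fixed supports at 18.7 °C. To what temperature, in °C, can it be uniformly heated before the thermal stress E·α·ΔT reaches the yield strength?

241 °C

E = 6140 ksi = 42.33 GPa.
E·α·ΔT = 244.0 MPa ⇒ ΔT = 244.0 / (42.33×10³ × 25.9×10⁻⁶) = 222.5 K.
T = 18.7 + 222.5 = 241.2 °C.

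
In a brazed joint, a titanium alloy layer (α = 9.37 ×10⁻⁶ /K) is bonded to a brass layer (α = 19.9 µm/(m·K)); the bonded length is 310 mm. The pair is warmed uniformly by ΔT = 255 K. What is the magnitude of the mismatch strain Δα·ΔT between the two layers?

Δα = |9.37 − 19.9|×10⁻⁶/K = 10.5×10⁻⁶/K.
Mismatch strain = Δα·ΔT = 10.5×10⁻⁶ × 255.0 = 2.69×10⁻³.

2.69×10⁻³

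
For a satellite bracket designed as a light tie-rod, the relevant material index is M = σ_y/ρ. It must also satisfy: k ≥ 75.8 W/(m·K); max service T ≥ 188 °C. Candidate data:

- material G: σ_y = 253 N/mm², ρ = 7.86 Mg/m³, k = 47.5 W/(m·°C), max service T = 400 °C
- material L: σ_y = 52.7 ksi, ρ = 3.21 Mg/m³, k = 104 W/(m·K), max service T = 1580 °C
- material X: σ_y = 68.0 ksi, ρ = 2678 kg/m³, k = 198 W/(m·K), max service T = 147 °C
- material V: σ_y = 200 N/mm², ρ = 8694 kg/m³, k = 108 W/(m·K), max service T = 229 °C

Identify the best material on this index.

Screen on constraints: k ≥ 75.8 W/(m·K); max service T ≥ 188 °C. Survivors: material L, material V.
Putting every candidate on a common basis:
  material L: σ_y = 363.4 MPa, ρ = 3210 kg/m³
  material V: σ_y = 200.0 MPa, ρ = 8694 kg/m³
  material L: M = 113 kN·m/kg
  material V: M = 23.0 kN·m/kg
Highest index: material L.

material L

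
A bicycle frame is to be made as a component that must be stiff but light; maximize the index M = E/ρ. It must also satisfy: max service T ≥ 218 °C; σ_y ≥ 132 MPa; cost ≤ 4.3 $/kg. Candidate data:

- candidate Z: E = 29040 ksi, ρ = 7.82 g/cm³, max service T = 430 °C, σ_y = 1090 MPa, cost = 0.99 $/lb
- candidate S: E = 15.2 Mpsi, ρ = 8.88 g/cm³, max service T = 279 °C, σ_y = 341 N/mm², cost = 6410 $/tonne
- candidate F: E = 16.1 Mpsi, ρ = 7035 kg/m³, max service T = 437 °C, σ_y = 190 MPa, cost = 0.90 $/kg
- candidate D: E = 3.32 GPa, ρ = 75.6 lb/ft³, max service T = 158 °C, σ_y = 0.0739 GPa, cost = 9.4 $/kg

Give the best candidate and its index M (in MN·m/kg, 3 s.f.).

candidate Z, M = 25.6 MN·m/kg

Screen on constraints: max service T ≥ 218 °C; σ_y ≥ 132 MPa; cost ≤ 4.3 $/kg. Survivors: candidate Z, candidate F.
Normalizing units and computing the index:
  candidate Z: E = 200.2 GPa, ρ = 7820 kg/m³
  candidate F: E = 111.0 GPa, ρ = 7035 kg/m³
  candidate Z: M = 25.6 MN·m/kg
  candidate F: M = 15.8 MN·m/kg
Candidate Z has the largest M.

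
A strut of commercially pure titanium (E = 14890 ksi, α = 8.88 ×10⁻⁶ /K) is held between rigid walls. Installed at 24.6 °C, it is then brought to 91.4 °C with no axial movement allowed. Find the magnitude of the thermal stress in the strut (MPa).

60.9 MPa

E = 14890 ksi = 102.7 GPa.
ΔT = 66.80 K. Constrained thermal stress σ = E·α·ΔT = 102.7×10³ MPa × 8.88×10⁻⁶ × 66.80 = 60.9 MPa (compressive).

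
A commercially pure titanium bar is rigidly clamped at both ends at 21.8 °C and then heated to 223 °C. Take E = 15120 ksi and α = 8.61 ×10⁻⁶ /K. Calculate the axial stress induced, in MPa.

E = 15120 ksi = 104.2 GPa.
ΔT = 201.2 K. Constrained thermal stress σ = E·α·ΔT = 104.2×10³ MPa × 8.61×10⁻⁶ × 201.2 = 181 MPa (compressive).

181 MPa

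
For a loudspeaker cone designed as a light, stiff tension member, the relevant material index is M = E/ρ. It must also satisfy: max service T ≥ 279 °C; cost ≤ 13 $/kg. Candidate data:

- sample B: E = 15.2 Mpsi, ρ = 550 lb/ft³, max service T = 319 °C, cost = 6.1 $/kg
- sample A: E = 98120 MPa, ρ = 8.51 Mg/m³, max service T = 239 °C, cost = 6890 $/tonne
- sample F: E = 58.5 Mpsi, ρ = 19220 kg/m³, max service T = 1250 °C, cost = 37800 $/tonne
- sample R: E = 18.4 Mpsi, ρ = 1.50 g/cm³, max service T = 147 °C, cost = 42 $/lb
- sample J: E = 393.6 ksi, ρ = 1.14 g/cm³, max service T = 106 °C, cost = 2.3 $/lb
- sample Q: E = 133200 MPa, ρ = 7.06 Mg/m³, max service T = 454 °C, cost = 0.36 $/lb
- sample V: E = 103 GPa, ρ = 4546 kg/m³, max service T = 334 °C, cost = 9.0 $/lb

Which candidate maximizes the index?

Screen on constraints: max service T ≥ 279 °C; cost ≤ 13 $/kg. Survivors: sample B, sample Q.
Putting every candidate on a common basis:
  sample B: E = 104.8 GPa, ρ = 8810 kg/m³
  sample Q: E = 133.2 GPa, ρ = 7060 kg/m³
  sample Q: M = 18.9 MN·m/kg
  sample B: M = 11.9 MN·m/kg
Sample Q ranks first.

sample Q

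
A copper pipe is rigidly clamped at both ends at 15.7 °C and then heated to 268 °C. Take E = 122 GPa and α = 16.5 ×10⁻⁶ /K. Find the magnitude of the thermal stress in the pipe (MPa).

508 MPa

ΔT = 252.3 K. Constrained thermal stress σ = E·α·ΔT = 122.0×10³ MPa × 16.5×10⁻⁶ × 252.3 = 508 MPa (compressive).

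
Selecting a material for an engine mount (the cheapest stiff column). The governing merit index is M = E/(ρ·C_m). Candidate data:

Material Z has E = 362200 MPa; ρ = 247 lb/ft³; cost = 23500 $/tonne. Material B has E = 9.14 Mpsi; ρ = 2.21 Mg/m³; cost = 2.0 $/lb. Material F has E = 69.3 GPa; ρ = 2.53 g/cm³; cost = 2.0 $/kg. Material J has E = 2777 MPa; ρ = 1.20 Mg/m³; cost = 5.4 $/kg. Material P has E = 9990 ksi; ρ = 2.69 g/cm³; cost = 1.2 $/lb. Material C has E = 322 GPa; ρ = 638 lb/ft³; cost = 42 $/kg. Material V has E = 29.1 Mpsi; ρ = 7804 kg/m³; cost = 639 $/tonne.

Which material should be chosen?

Putting every candidate on a common basis:
  material Z: E = 362.2 GPa, ρ = 3957 kg/m³, cost = 23.50 $/kg
  material B: E = 63.02 GPa, ρ = 2210 kg/m³, cost = 4.409 $/kg
  material F: E = 69.30 GPa, ρ = 2530 kg/m³, cost = 2.000 $/kg
  material J: E = 2.777 GPa, ρ = 1200 kg/m³, cost = 5.400 $/kg
  material P: E = 68.88 GPa, ρ = 2690 kg/m³, cost = 2.646 $/kg
  material C: E = 322.0 GPa, ρ = 10220 kg/m³, cost = 42.00 $/kg
  material V: E = 200.6 GPa, ρ = 7804 kg/m³, cost = 0.6390 $/kg
  material V: M = 40.2 MN·m per $
  material F: M = 13.7 MN·m per $
  material P: M = 9.68 MN·m per $
  material B: M = 6.47 MN·m per $
  material Z: M = 3.90 MN·m per $
  material C: M = 0.750 MN·m per $
  material J: M = 0.429 MN·m per $
Material V has the largest M.

material V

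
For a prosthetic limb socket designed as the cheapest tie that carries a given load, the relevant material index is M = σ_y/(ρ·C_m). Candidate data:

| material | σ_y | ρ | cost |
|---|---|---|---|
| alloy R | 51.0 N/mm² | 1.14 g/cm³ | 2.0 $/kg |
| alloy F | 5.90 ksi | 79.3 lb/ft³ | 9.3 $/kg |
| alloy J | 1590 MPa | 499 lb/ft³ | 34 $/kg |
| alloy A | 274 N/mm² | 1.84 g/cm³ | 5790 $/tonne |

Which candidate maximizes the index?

In SI units:
  alloy R: σ_y = 51.00 MPa, ρ = 1140 kg/m³, cost = 2.000 $/kg
  alloy F: σ_y = 40.68 MPa, ρ = 1270 kg/m³, cost = 9.300 $/kg
  alloy J: σ_y = 1590 MPa, ρ = 7993 kg/m³, cost = 34.00 $/kg
  alloy A: σ_y = 274.0 MPa, ρ = 1840 kg/m³, cost = 5.790 $/kg
  alloy A: M = 25.7 kN·m per $
  alloy R: M = 22.4 kN·m per $
  alloy J: M = 5.85 kN·m per $
  alloy F: M = 3.44 kN·m per $
Alloy A ranks first.

alloy A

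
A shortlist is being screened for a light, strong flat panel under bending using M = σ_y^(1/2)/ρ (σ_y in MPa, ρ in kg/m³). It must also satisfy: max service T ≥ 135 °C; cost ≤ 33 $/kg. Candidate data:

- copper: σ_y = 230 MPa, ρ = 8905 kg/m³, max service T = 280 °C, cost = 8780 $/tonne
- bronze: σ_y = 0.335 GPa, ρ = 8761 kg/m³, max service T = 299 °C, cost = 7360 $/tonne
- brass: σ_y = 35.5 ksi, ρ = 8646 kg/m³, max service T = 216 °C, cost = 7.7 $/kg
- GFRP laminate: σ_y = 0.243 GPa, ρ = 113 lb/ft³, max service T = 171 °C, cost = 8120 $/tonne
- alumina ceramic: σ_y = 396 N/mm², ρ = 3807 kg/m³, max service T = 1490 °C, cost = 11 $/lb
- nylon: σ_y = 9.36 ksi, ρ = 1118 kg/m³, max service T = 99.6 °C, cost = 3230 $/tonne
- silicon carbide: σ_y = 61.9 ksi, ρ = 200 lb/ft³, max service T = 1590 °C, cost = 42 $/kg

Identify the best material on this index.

GFRP laminate

Screen on constraints: max service T ≥ 135 °C; cost ≤ 33 $/kg. Survivors: copper, bronze, brass, GFRP laminate, alumina ceramic.
After converting to SI:
  copper: σ_y = 230.0 MPa, ρ = 8905 kg/m³
  bronze: σ_y = 335.0 MPa, ρ = 8761 kg/m³
  brass: σ_y = 244.8 MPa, ρ = 8646 kg/m³
  GFRP laminate: σ_y = 243.0 MPa, ρ = 1810 kg/m³
  alumina ceramic: σ_y = 396.0 MPa, ρ = 3807 kg/m³
  GFRP laminate: M = 8.61×10⁻³
  alumina ceramic: M = 5.23×10⁻³
  bronze: M = 2.09×10⁻³
  brass: M = 1.81×10⁻³
  copper: M = 1.70×10⁻³
Highest index: GFRP laminate.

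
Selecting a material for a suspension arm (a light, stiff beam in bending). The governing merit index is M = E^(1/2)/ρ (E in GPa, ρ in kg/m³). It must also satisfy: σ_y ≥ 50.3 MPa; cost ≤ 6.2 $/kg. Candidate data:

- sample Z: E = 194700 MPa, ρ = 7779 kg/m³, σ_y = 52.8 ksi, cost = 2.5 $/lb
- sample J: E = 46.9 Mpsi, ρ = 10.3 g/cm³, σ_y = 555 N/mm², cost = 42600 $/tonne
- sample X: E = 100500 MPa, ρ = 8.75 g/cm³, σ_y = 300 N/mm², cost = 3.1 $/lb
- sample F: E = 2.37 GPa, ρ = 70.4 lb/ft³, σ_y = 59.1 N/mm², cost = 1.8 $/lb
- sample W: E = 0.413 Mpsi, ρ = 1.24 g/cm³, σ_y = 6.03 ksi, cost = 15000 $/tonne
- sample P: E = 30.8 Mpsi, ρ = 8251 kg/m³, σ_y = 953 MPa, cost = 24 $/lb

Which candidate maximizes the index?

sample Z

Screen on constraints: σ_y ≥ 50.3 MPa; cost ≤ 6.2 $/kg. Survivors: sample Z, sample F.
Putting every candidate on a common basis:
  sample Z: E = 194.7 GPa, ρ = 7779 kg/m³
  sample F: E = 2.370 GPa, ρ = 1128 kg/m³
  sample Z: M = 1.79×10⁻³
  sample F: M = 1.37×10⁻³
Sample Z ranks first.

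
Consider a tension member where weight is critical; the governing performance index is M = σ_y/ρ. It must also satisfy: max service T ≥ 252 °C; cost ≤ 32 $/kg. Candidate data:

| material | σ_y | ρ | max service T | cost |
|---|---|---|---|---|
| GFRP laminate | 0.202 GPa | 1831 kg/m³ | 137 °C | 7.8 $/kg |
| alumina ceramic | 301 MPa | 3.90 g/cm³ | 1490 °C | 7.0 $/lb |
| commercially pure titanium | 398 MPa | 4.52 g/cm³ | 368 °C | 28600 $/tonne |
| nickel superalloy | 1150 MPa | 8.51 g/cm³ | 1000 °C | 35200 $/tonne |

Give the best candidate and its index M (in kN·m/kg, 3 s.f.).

Screen on constraints: max service T ≥ 252 °C; cost ≤ 32 $/kg. Survivors: alumina ceramic, commercially pure titanium.
After converting to SI:
  alumina ceramic: σ_y = 301.0 MPa, ρ = 3900 kg/m³
  commercially pure titanium: σ_y = 398.0 MPa, ρ = 4520 kg/m³
  commercially pure titanium: M = 88.1 kN·m/kg
  alumina ceramic: M = 77.2 kN·m/kg
Commercially pure titanium has the largest M.

commercially pure titanium, M = 88.1 kN·m/kg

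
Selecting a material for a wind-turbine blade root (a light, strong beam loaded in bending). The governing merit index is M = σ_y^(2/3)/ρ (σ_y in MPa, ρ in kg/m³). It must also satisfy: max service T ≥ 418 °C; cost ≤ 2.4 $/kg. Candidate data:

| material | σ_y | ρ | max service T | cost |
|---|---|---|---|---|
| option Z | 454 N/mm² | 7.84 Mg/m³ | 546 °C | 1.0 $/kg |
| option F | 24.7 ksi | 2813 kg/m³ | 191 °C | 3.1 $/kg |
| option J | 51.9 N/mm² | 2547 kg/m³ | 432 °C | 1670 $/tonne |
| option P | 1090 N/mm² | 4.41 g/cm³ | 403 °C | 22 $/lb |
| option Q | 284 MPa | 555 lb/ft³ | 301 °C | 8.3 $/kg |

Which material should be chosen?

Screen on constraints: max service T ≥ 418 °C; cost ≤ 2.4 $/kg. Survivors: option Z, option J.
In SI units:
  option Z: σ_y = 454.0 MPa, ρ = 7840 kg/m³
  option J: σ_y = 51.90 MPa, ρ = 2547 kg/m³
  option Z: M = 7.53×10⁻³
  option J: M = 5.46×10⁻³
Highest index: option Z.

option Z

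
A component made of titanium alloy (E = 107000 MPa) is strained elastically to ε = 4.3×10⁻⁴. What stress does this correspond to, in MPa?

46.0 MPa

E = 107000 MPa = 107.0 GPa.
σ = E·ε = 107000 MPa × 4.3×10⁻⁴ = 46.0 MPa.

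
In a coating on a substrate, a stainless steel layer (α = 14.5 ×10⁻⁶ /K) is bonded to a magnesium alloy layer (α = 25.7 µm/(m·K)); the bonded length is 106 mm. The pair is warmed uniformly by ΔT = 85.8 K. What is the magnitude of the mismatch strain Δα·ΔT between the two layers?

Δα = |14.5 − 25.7|×10⁻⁶/K = 11.2×10⁻⁶/K.
Mismatch strain = Δα·ΔT = 11.2×10⁻⁶ × 85.8 = 9.61×10⁻⁴.

9.61×10⁻⁴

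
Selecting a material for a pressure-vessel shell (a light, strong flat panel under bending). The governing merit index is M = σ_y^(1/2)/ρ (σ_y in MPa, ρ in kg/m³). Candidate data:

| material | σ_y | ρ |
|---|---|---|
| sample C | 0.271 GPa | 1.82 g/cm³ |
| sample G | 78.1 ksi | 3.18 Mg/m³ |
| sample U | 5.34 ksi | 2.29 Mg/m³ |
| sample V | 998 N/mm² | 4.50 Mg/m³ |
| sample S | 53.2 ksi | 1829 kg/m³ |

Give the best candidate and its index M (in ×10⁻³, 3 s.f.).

sample S, M = 10.5×10⁻³

Normalizing units and computing the index:
  sample C: σ_y = 271.0 MPa, ρ = 1820 kg/m³
  sample G: σ_y = 538.5 MPa, ρ = 3180 kg/m³
  sample U: σ_y = 36.82 MPa, ρ = 2290 kg/m³
  sample V: σ_y = 998.0 MPa, ρ = 4500 kg/m³
  sample S: σ_y = 366.8 MPa, ρ = 1829 kg/m³
  sample S: M = 10.5×10⁻³
  sample C: M = 9.05×10⁻³
  sample G: M = 7.30×10⁻³
  sample V: M = 7.02×10⁻³
  sample U: M = 2.65×10⁻³
Highest index: sample S.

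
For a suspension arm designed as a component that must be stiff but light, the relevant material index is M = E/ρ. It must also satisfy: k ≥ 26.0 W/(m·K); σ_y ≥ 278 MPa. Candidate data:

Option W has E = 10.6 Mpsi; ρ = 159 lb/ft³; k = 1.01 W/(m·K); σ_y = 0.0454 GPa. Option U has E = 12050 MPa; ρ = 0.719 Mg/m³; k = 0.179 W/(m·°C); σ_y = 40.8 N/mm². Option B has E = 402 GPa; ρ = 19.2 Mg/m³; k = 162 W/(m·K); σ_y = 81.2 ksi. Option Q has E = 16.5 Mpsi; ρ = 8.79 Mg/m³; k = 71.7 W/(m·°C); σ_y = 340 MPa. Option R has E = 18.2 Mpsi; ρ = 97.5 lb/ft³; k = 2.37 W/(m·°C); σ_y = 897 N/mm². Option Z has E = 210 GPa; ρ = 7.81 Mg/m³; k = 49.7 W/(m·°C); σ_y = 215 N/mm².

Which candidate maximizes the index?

option B

Screen on constraints: k ≥ 26.0 W/(m·K); σ_y ≥ 278 MPa. Survivors: option B, option Q.
Normalizing units and computing the index:
  option B: E = 402.0 GPa, ρ = 19200 kg/m³
  option Q: E = 113.8 GPa, ρ = 8790 kg/m³
  option B: M = 20.9 MN·m/kg
  option Q: M = 12.9 MN·m/kg
The maximum is for option B.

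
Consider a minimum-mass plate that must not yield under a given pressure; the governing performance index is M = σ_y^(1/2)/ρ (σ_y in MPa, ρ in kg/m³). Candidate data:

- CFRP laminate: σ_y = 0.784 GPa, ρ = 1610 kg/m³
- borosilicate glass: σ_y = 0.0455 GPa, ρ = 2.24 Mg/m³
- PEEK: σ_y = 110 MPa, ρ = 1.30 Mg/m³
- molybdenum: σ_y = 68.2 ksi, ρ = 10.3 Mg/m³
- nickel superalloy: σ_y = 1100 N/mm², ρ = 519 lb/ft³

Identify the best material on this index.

Putting every candidate on a common basis:
  CFRP laminate: σ_y = 784.0 MPa, ρ = 1610 kg/m³
  borosilicate glass: σ_y = 45.50 MPa, ρ = 2240 kg/m³
  PEEK: σ_y = 110.0 MPa, ρ = 1300 kg/m³
  molybdenum: σ_y = 470.2 MPa, ρ = 10300 kg/m³
  nickel superalloy: σ_y = 1100 MPa, ρ = 8314 kg/m³
  CFRP laminate: M = 17.4×10⁻³
  PEEK: M = 8.07×10⁻³
  nickel superalloy: M = 3.99×10⁻³
  borosilicate glass: M = 3.01×10⁻³
  molybdenum: M = 2.11×10⁻³
CFRP laminate ranks first.

CFRP laminate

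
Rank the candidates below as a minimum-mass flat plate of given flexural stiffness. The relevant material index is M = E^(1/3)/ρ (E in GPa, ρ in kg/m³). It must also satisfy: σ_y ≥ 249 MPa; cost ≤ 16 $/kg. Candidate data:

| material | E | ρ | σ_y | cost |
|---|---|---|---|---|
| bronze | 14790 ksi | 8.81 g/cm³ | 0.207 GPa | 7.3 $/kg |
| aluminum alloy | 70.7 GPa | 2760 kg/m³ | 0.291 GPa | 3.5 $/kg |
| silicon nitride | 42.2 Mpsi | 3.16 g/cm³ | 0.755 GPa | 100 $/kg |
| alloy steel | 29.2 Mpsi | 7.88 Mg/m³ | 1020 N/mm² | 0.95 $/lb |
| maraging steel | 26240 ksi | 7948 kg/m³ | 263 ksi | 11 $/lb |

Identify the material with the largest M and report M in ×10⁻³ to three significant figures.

Screen on constraints: σ_y ≥ 249 MPa; cost ≤ 16 $/kg. Survivors: aluminum alloy, alloy steel.
In SI units:
  aluminum alloy: E = 70.70 GPa, ρ = 2760 kg/m³
  alloy steel: E = 201.3 GPa, ρ = 7880 kg/m³
  aluminum alloy: M = 1.50×10⁻³
  alloy steel: M = 0.744×10⁻³
Highest index: aluminum alloy.

aluminum alloy, M = 1.50×10⁻³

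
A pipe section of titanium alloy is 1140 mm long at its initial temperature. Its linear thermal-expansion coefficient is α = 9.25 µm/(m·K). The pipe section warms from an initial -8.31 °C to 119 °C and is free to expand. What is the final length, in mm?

1141.3 mm

ΔT = 119 − (-8.31) = 127.3 K.
ΔL = α·L₀·ΔT = 9.25×10⁻⁶ × 1140 mm × 127.3 K = 1.34 mm.
L = L₀ + ΔL = 1140 + 1.34 = 1141.3 mm.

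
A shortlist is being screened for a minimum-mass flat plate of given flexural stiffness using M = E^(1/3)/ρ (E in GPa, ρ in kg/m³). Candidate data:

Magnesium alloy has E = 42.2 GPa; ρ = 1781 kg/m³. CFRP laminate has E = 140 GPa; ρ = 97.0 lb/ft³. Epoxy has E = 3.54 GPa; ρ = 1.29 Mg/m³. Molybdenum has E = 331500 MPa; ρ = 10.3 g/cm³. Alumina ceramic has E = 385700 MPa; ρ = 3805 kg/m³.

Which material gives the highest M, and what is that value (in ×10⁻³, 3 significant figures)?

CFRP laminate, M = 3.34×10⁻³

After converting to SI:
  magnesium alloy: E = 42.20 GPa, ρ = 1781 kg/m³
  CFRP laminate: E = 140.0 GPa, ρ = 1554 kg/m³
  epoxy: E = 3.540 GPa, ρ = 1290 kg/m³
  molybdenum: E = 331.5 GPa, ρ = 10300 kg/m³
  alumina ceramic: E = 385.7 GPa, ρ = 3805 kg/m³
  CFRP laminate: M = 3.34×10⁻³
  magnesium alloy: M = 1.95×10⁻³
  alumina ceramic: M = 1.91×10⁻³
  epoxy: M = 1.18×10⁻³
  molybdenum: M = 0.672×10⁻³
The maximum is for CFRP laminate.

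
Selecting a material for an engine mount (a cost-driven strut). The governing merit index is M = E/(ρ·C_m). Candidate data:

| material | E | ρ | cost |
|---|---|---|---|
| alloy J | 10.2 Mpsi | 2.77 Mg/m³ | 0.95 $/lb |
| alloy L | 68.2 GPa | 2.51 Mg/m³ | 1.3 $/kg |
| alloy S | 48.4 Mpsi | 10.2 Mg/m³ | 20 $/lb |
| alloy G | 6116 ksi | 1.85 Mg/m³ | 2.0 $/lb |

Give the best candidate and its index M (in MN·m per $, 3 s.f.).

alloy L, M = 20.9 MN·m per $

After converting to SI:
  alloy J: E = 70.33 GPa, ρ = 2770 kg/m³, cost = 2.094 $/kg
  alloy L: E = 68.20 GPa, ρ = 2510 kg/m³, cost = 1.300 $/kg
  alloy S: E = 333.7 GPa, ρ = 10200 kg/m³, cost = 44.09 $/kg
  alloy G: E = 42.17 GPa, ρ = 1850 kg/m³, cost = 4.409 $/kg
  alloy L: M = 20.9 MN·m per $
  alloy J: M = 12.1 MN·m per $
  alloy G: M = 5.17 MN·m per $
  alloy S: M = 0.742 MN·m per $
Alloy L has the largest M.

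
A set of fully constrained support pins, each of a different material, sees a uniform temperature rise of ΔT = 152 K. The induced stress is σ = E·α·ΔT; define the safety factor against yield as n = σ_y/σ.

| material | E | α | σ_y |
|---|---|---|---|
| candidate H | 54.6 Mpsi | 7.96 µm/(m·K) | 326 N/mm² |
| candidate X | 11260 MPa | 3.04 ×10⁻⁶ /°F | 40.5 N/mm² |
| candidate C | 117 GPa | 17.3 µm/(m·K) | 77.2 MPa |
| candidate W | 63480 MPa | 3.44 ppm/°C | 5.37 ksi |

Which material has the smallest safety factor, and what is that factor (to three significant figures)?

candidate C, n = 0.251

With everything in SI (GPa, ×10⁻⁶/K, MPa):
  candidate H: E = 376.5, α = 7.96, σ_y = 326.0 → σ = 455 MPa, n = 0.716
  candidate X: E = 11.26, α = 5.47, σ_y = 40.50 → σ = 9.37 MPa, n = 4.32
  candidate C: E = 117.0, α = 17.3, σ_y = 77.20 → σ = 308 MPa, n = 0.251
  candidate W: E = 63.48, α = 3.44, σ_y = 37.02 → σ = 33.2 MPa, n = 1.12
Smallest n: candidate C with n = 0.251.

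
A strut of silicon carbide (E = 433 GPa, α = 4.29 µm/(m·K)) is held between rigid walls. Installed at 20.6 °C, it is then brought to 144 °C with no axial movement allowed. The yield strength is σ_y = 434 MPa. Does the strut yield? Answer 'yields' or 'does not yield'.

does not yield

ΔT = 123.4 K. Constrained thermal stress σ = E·α·ΔT = 433.0×10³ MPa × 4.29×10⁻⁶ × 123.4 = 229 MPa (compressive).
Compare to σ_y = 434 MPa: σ < σ_y, so it does not yield.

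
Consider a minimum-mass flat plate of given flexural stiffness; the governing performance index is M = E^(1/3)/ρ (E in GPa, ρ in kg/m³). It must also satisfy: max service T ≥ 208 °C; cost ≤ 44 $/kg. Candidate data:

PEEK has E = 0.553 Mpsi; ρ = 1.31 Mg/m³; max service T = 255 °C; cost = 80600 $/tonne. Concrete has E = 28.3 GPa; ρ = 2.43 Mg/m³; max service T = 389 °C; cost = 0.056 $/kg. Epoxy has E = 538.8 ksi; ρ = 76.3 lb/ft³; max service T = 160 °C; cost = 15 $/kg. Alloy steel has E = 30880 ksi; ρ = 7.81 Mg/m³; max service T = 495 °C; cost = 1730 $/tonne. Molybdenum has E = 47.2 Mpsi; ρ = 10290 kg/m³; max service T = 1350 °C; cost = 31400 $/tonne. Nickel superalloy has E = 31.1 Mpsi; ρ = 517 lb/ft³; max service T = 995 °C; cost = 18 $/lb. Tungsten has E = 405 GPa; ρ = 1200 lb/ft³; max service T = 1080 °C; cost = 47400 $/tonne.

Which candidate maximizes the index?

concrete

Screen on constraints: max service T ≥ 208 °C; cost ≤ 44 $/kg. Survivors: concrete, alloy steel, molybdenum, nickel superalloy.
Normalizing units and computing the index:
  concrete: E = 28.30 GPa, ρ = 2430 kg/m³
  alloy steel: E = 212.9 GPa, ρ = 7810 kg/m³
  molybdenum: E = 325.4 GPa, ρ = 10290 kg/m³
  nickel superalloy: E = 214.4 GPa, ρ = 8282 kg/m³
  concrete: M = 1.25×10⁻³
  alloy steel: M = 0.765×10⁻³
  nickel superalloy: M = 0.723×10⁻³
  molybdenum: M = 0.668×10⁻³
Concrete ranks first.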